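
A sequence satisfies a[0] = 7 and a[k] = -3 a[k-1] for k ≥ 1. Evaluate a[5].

a[1] = -3*7 = -21
a[2] = -3*(-21) = 63
a[3] = -3*63 = -189
a[4] = -3*(-189) = 567
a[5] = -3*567 = -1701

-1701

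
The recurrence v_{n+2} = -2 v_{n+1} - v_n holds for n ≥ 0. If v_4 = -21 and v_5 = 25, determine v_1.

9

Rearranging, v_{n-2} = -(v_n + 2 v_{n-1}).
v_3 = -(25 + 2(-21)) = 17
v_2 = -(-21 + 2(17)) = -13
v_1 = -(17 + 2(-13)) = 9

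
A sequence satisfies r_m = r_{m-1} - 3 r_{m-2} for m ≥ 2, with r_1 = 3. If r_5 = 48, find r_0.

Let r_0 = v.
r_2 = 3 - 3v
r_3 = -6 - 3v
r_4 = -15 + 6v
r_5 = 3 + 15v
So 3 + 15v = 48, giving v = 3.

3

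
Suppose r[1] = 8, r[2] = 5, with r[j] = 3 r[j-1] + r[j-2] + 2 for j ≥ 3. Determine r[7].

2984

r[3] = 3*5 + 8 + 2 = 25
r[4] = 3*25 + 5 + 2 = 82
r[5] = 3*82 + 25 + 2 = 273
r[6] = 3*273 + 82 + 2 = 903
r[7] = 3*903 + 273 + 2 = 2984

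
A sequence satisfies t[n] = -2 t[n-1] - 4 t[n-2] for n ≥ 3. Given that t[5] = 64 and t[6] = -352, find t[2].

Rearranging, t[n-2] = (t[n] + 2 t[n-1]) / -4.
t[4] = (-352 + 2*64) / -4 = -224/-4 = 56
t[3] = (64 + 2*56) / -4 = 176/-4 = -44
t[2] = (56 + 2*(-44)) / -4 = -32/-4 = 8

8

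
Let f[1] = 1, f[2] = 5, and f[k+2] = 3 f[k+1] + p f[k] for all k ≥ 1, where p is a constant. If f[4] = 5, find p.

-5

f[3] = 15 + p
f[4] = 45 + 8p
So 45 + 8p = 5, giving p = -5.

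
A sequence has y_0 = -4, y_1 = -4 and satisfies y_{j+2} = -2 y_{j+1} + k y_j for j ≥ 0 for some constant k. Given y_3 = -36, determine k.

y_2 = 8 - 4k
y_3 = -16 + 4k
So -16 + 4k = -36, giving k = -5.

-5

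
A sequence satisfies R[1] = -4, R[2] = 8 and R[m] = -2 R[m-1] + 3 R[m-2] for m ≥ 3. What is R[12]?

531440

R[3] = -2*8 + 3*(-4) = -28
R[4] = -2*(-28) + 3*8 = 80
R[5] = -2*80 + 3*(-28) = -244
R[6] = -2*(-244) + 3*80 = 728
R[7] = -2*728 + 3*(-244) = -2188
R[8] = -2*(-2188) + 3*728 = 6560
R[9] = -2*6560 + 3*(-2188) = -19684
R[10] = -2*(-19684) + 3*6560 = 59048
R[11] = -2*59048 + 3*(-19684) = -177148
R[12] = -2*(-177148) + 3*59048 = 531440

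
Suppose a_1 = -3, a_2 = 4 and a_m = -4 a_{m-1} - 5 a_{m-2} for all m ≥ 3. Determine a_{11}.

-5521

a_3 = -4*4 - 5*(-3) = -1
a_4 = -4*(-1) - 5*4 = -16
a_5 = -4*(-16) - 5*(-1) = 69
a_6 = -4*69 - 5*(-16) = -196
a_7 = -4*(-196) - 5*69 = 439
a_8 = -4*439 - 5*(-196) = -776
a_9 = -4*(-776) - 5*439 = 909
a_{10} = -4*909 - 5*(-776) = 244
a_{11} = -4*244 - 5*909 = -5521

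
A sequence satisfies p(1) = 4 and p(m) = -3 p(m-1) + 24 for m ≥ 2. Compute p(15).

The fixed point is 24/(1 + 3) = 6, so p(m) - 6 = -3(p(m-1) - 6).
Hence p(m) = -2·(-3)^{m-1} + 6.
p(15) = -2·(-3)^{14} + 6 = -2·4782969 + 6 = -9565932.

-9565932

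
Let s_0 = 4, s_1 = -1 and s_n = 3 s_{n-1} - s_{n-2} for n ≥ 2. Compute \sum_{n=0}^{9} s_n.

s_2 = 3*(-1) - 4 = -7
s_3 = 3*(-7) - (-1) = -20
s_4 = 3*(-20) - (-7) = -53
s_5 = 3*(-53) - (-20) = -139
s_6 = 3*(-139) - (-53) = -364
s_7 = 3*(-364) - (-139) = -953
s_8 = 3*(-953) - (-364) = -2495
s_9 = 3*(-2495) - (-953) = -6532
Sum = 4 + (-1) + (-7) + (-20) + (-53) + (-139) + (-364) + (-953) + (-2495) + (-6532) = -10560

-10560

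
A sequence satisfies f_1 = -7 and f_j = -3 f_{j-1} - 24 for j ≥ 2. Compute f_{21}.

The fixed point is -24/(1 + 3) = -6, so f_j + 6 = -3(f_{j-1} + 6).
Hence f_j = -1·(-3)^{j-1} - 6.
f_{21} = -1·(-3)^{20} - 6 = -1·3486784401 - 6 = -3486784407.

-3486784407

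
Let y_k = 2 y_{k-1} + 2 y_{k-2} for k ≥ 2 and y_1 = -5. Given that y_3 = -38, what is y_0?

-2

Let y_0 = v.
y_2 = -10 + 2v
y_3 = -30 + 4v
So -30 + 4v = -38, giving v = -2.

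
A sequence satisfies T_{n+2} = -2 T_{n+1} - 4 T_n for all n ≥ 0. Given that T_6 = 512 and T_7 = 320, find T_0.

Rearranging, T_{n-2} = (T_n + 2 T_{n-1}) / -4.
T_5 = (320 + 2(512)) / -4 = 1344/-4 = -336
T_4 = (512 + 2(-336)) / -4 = -160/-4 = 40
T_3 = (-336 + 2(40)) / -4 = -256/-4 = 64
T_2 = (40 + 2(64)) / -4 = 168/-4 = -42
T_1 = (64 + 2(-42)) / -4 = -20/-4 = 5
T_0 = (-42 + 2(5)) / -4 = -32/-4 = 8

8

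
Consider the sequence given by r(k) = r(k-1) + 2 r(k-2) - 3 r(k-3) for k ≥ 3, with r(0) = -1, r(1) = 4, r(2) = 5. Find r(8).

r(3) = 5 + 2*4 - 3*(-1) = 16
r(4) = 16 + 2*5 - 3*4 = 14
r(5) = 14 + 2*16 - 3*5 = 31
r(6) = 31 + 2*14 - 3*16 = 11
r(7) = 11 + 2*31 - 3*14 = 31
r(8) = 31 + 2*11 - 3*31 = -40

-40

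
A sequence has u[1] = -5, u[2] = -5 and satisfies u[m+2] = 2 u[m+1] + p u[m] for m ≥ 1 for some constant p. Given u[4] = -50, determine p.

2

u[3] = -10 - 5p
u[4] = -20 - 15p
So -20 - 15p = -50, giving p = 2.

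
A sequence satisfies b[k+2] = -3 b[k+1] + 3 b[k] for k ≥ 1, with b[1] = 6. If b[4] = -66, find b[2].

Let b[2] = w.
b[3] = 18 - 3w
b[4] = -54 + 12w
So -54 + 12w = -66, giving w = -1.

-1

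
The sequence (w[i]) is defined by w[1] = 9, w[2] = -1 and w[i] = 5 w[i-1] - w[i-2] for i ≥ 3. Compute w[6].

w[3] = 5*(-1) - 9 = -14
w[4] = 5*(-14) - (-1) = -69
w[5] = 5*(-69) - (-14) = -331
w[6] = 5*(-331) - (-69) = -1586

-1586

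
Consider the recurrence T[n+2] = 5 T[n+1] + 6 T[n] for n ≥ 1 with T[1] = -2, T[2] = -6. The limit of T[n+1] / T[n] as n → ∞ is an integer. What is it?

The characteristic equation is r^2 - 5r - 6 = 0, which factors as (r - 6)(r + 1) = 0.
So the roots are 6 and -1. Since |6| > |-1| and the coefficient of 6^n is non-zero, the ratio tends to 6.

6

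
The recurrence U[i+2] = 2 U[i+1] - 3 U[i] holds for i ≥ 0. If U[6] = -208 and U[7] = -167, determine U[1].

Rearranging, U[i-2] = (U[i] - 2 U[i-1]) / -3.
U[5] = (-167 - 2·(-208)) / -3 = 249/-3 = -83
U[4] = (-208 - 2·(-83)) / -3 = -42/-3 = 14
U[3] = (-83 - 2·14) / -3 = -111/-3 = 37
U[2] = (14 - 2·37) / -3 = -60/-3 = 20
U[1] = (37 - 2·20) / -3 = -3/-3 = 1

1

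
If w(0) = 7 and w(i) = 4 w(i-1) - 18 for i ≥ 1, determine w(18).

The fixed point is -18/(1 - 4) = 6, so w(i) - 6 = 4(w(i-1) - 6).
Hence w(i) = 1·4^i + 6.
w(18) = 1·4^{18} + 6 = 1·68719476736 + 6 = 68719476742.

68719476742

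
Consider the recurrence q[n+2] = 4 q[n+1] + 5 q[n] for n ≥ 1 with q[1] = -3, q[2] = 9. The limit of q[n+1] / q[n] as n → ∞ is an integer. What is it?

The characteristic equation is r^2 - 4r - 5 = 0, which factors as (r - 5)(r + 1) = 0.
So the roots are 5 and -1. Since |5| > |-1| and the coefficient of 5^n is non-zero, the ratio tends to 5.

5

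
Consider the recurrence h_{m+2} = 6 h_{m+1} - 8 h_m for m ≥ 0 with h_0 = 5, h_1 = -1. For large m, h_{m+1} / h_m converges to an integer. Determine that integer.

4

The characteristic equation is r^2 - 6r + 8 = 0, which factors as (r - 4)(r - 2) = 0.
So the roots are 4 and 2. Since |4| > |2| and the coefficient of 4^m is non-zero, the ratio tends to 4.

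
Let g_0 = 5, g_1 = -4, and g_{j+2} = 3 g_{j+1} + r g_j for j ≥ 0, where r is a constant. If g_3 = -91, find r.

g_2 = -12 + 5r
g_3 = -36 + 11r
So -36 + 11r = -91, giving r = -5.

-5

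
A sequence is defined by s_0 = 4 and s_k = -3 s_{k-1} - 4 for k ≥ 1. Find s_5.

s_1 = -3(4) - 4 = -16
s_2 = -3(-16) - 4 = 44
s_3 = -3(44) - 4 = -136
s_4 = -3(-136) - 4 = 404
s_5 = -3(404) - 4 = -1216

-1216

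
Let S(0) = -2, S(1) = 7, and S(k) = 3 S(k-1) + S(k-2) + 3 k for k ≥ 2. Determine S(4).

310

S(2) = 3·7 + (-2) + 6 = 25
S(3) = 3·25 + 7 + 9 = 91
S(4) = 3·91 + 25 + 12 = 310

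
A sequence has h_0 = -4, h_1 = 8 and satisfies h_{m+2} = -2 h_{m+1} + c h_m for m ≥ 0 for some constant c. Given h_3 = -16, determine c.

-3

h_2 = -16 - 4c
h_3 = 32 + 16c
So 32 + 16c = -16, giving c = -3.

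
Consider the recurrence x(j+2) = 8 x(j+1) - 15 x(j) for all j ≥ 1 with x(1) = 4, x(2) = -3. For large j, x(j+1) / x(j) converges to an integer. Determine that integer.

5

The characteristic equation is r^2 - 8r + 15 = 0, which factors as (r - 5)(r - 3) = 0.
So the roots are 5 and 3. Since |5| > |3| and the coefficient of 5^j is non-zero, the ratio tends to 5.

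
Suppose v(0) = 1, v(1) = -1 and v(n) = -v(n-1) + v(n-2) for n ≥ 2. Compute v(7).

v(2) = -(-1) + 1 = 2
v(3) = -2 + (-1) = -3
v(4) = -(-3) + 2 = 5
v(5) = -5 + (-3) = -8
v(6) = -(-8) + 5 = 13
v(7) = -13 + (-8) = -21

-21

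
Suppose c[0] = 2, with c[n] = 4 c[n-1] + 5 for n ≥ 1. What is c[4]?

937

c[1] = 4(2) + 5 = 13
c[2] = 4(13) + 5 = 57
c[3] = 4(57) + 5 = 233
c[4] = 4(233) + 5 = 937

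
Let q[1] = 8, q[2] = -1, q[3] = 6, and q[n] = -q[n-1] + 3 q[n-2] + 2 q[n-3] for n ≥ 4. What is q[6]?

q[4] = -6 + 3·(-1) + 2·8 = 7
q[5] = -7 + 3·6 + 2·(-1) = 9
q[6] = -9 + 3·7 + 2·6 = 24

24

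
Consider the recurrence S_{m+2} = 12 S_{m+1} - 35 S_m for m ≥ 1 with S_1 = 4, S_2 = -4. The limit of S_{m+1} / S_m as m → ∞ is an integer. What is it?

The characteristic equation is r^2 - 12r + 35 = 0, which factors as (r - 7)(r - 5) = 0.
So the roots are 7 and 5. Since |7| > |5| and the coefficient of 7^m is non-zero, the ratio tends to 7.

7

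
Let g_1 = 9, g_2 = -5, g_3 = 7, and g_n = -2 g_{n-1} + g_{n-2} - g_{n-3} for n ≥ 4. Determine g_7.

g_4 = -2(7) + (-5) - 9 = -28
g_5 = -2(-28) + 7 - (-5) = 68
g_6 = -2(68) + (-28) - 7 = -171
g_7 = -2(-171) + 68 - (-28) = 438

438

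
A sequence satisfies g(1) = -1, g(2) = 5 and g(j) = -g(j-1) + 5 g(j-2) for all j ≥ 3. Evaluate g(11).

g(3) = -5 + 5*(-1) = -10
g(4) = -(-10) + 5*5 = 35
g(5) = -35 + 5*(-10) = -85
g(6) = -(-85) + 5*35 = 260
g(7) = -260 + 5*(-85) = -685
g(8) = -(-685) + 5*260 = 1985
g(9) = -1985 + 5*(-685) = -5410
g(10) = -(-5410) + 5*1985 = 15335
g(11) = -15335 + 5*(-5410) = -42385

-42385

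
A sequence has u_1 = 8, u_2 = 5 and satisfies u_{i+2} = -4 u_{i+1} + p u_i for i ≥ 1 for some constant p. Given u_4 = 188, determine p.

u_3 = -20 + 8p
u_4 = 80 - 27p
So 80 - 27p = 188, giving p = -4.

-4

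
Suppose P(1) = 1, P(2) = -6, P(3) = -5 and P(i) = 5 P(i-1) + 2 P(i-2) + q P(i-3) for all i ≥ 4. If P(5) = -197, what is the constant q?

2

P(4) = -37 + q
P(5) = -195 - q
So -195 - q = -197, giving q = 2.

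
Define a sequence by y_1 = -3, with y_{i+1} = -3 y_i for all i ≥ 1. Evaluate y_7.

-2187

y_2 = -3·(-3) = 9
y_3 = -3·9 = -27
y_4 = -3·(-27) = 81
y_5 = -3·81 = -243
y_6 = -3·(-243) = 729
y_7 = -3·729 = -2187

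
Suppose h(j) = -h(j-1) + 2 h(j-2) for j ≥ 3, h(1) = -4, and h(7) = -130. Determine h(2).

2

Let h(2) = v.
h(3) = -8 - v
h(4) = 8 + 3v
h(5) = -24 - 5v
h(6) = 40 + 11v
h(7) = -88 - 21v
So -88 - 21v = -130, giving v = 2.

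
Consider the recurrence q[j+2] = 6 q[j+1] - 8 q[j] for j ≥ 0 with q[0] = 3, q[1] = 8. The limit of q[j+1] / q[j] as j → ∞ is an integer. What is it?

4

The characteristic equation is r^2 - 6r + 8 = 0, which factors as (r - 4)(r - 2) = 0.
So the roots are 4 and 2. Since |4| > |2| and the coefficient of 4^j is non-zero, the ratio tends to 4.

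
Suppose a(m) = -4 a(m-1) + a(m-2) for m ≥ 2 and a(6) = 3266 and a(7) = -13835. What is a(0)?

-2

Rearranging, a(m-2) = a(m) + 4 a(m-1).
a(5) = -13835 + 4*3266 = -771
a(4) = 3266 + 4*(-771) = 182
a(3) = -771 + 4*182 = -43
a(2) = 182 + 4*(-43) = 10
a(1) = -43 + 4*10 = -3
a(0) = 10 + 4*(-3) = -2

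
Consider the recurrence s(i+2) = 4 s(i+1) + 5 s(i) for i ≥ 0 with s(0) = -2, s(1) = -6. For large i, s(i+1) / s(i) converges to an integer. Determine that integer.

The characteristic equation is r^2 - 4r - 5 = 0, which factors as (r - 5)(r + 1) = 0.
So the roots are 5 and -1. Since |5| > |-1| and the coefficient of 5^i is non-zero, the ratio tends to 5.

5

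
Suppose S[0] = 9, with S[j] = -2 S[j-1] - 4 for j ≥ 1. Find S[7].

S[1] = -2·9 - 4 = -22
S[2] = -2·(-22) - 4 = 40
S[3] = -2·40 - 4 = -84
S[4] = -2·(-84) - 4 = 164
S[5] = -2·164 - 4 = -332
S[6] = -2·(-332) - 4 = 660
S[7] = -2·660 - 4 = -1324

-1324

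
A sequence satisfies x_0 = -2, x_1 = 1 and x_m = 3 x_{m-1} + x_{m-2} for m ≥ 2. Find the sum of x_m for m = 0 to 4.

17

x_2 = 3*1 + (-2) = 1
x_3 = 3*1 + 1 = 4
x_4 = 3*4 + 1 = 13
Sum = (-2) + 1 + 1 + 4 + 13 = 17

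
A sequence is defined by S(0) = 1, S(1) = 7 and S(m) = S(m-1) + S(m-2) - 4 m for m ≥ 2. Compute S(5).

-46

S(2) = 7 + 1 - 8 = 0
S(3) = 0 + 7 - 12 = -5
S(4) = (-5) + 0 - 16 = -21
S(5) = (-21) + (-5) - 20 = -46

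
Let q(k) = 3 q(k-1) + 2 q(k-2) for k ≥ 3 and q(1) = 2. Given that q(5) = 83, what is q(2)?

Let q(2) = y.
q(3) = 4 + 3y
q(4) = 12 + 11y
q(5) = 44 + 39y
So 44 + 39y = 83, giving y = 1.

1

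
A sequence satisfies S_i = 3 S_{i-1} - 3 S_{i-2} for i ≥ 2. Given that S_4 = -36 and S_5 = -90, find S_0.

Rearranging, S_{i-2} = (S_i - 3 S_{i-1}) / -3.
S_3 = (-90 - 3·(-36)) / -3 = 18/-3 = -6
S_2 = (-36 - 3·(-6)) / -3 = -18/-3 = 6
S_1 = (-6 - 3·6) / -3 = -24/-3 = 8
S_0 = (6 - 3·8) / -3 = -18/-3 = 6

6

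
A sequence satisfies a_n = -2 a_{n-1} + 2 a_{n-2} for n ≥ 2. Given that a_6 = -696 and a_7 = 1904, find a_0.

Rearranging, a_{n-2} = (a_n + 2 a_{n-1}) / 2.
a_5 = (1904 + 2(-696)) / 2 = 512/2 = 256
a_4 = (-696 + 2(256)) / 2 = -184/2 = -92
a_3 = (256 + 2(-92)) / 2 = 72/2 = 36
a_2 = (-92 + 2(36)) / 2 = -20/2 = -10
a_1 = (36 + 2(-10)) / 2 = 16/2 = 8
a_0 = (-10 + 2(8)) / 2 = 6/2 = 3

3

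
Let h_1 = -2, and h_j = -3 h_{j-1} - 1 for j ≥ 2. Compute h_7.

h_2 = -3(-2) - 1 = 5
h_3 = -3(5) - 1 = -16
h_4 = -3(-16) - 1 = 47
h_5 = -3(47) - 1 = -142
h_6 = -3(-142) - 1 = 425
h_7 = -3(425) - 1 = -1276

-1276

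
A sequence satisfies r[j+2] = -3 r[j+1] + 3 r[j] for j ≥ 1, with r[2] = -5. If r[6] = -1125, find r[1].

Let r[1] = w.
r[3] = 15 + 3w
r[4] = -60 - 9w
r[5] = 225 + 36w
r[6] = -855 - 135w
So -855 - 135w = -1125, giving w = 2.

2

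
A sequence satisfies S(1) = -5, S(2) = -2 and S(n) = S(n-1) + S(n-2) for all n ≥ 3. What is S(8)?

-66

S(3) = (-2) + (-5) = -7
S(4) = (-7) + (-2) = -9
S(5) = (-9) + (-7) = -16
S(6) = (-16) + (-9) = -25
S(7) = (-25) + (-16) = -41
S(8) = (-41) + (-25) = -66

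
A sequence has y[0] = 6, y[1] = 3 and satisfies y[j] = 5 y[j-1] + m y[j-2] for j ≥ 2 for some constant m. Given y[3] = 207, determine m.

y[2] = 15 + 6m
y[3] = 75 + 33m
So 75 + 33m = 207, giving m = 4.

4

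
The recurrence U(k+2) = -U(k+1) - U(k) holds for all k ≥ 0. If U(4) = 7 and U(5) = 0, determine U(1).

7

Rearranging, U(k-2) = -(U(k) + U(k-1)).
U(3) = -(0 + 7) = -7
U(2) = -(7 + (-7)) = 0
U(1) = -(-7 + 0) = 7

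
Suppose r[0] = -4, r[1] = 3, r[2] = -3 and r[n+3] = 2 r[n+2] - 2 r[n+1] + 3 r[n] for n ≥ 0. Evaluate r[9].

r[3] = 2*(-3) - 2*3 + 3*(-4) = -24
r[4] = 2*(-24) - 2*(-3) + 3*3 = -33
r[5] = 2*(-33) - 2*(-24) + 3*(-3) = -27
r[6] = 2*(-27) - 2*(-33) + 3*(-24) = -60
r[7] = 2*(-60) - 2*(-27) + 3*(-33) = -165
r[8] = 2*(-165) - 2*(-60) + 3*(-27) = -291
r[9] = 2*(-291) - 2*(-165) + 3*(-60) = -432

-432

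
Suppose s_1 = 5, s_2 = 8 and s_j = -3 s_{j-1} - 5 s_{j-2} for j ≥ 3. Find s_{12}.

s_3 = -3*8 - 5*5 = -49
s_4 = -3*(-49) - 5*8 = 107
s_5 = -3*107 - 5*(-49) = -76
s_6 = -3*(-76) - 5*107 = -307
s_7 = -3*(-307) - 5*(-76) = 1301
s_8 = -3*1301 - 5*(-307) = -2368
s_9 = -3*(-2368) - 5*1301 = 599
s_{10} = -3*599 - 5*(-2368) = 10043
s_{11} = -3*10043 - 5*599 = -33124
s_{12} = -3*(-33124) - 5*10043 = 49157

49157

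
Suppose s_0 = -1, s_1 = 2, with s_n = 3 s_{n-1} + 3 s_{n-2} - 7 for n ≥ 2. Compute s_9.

s_2 = 3(2) + 3(-1) - 7 = -4
s_3 = 3(-4) + 3(2) - 7 = -13
s_4 = 3(-13) + 3(-4) - 7 = -58
s_5 = 3(-58) + 3(-13) - 7 = -220
s_6 = 3(-220) + 3(-58) - 7 = -841
s_7 = 3(-841) + 3(-220) - 7 = -3190
s_8 = 3(-3190) + 3(-841) - 7 = -12100
s_9 = 3(-12100) + 3(-3190) - 7 = -45877

-45877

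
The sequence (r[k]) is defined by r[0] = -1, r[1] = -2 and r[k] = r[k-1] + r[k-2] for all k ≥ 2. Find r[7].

-34

r[2] = (-2) + (-1) = -3
r[3] = (-3) + (-2) = -5
r[4] = (-5) + (-3) = -8
r[5] = (-8) + (-5) = -13
r[6] = (-13) + (-8) = -21
r[7] = (-21) + (-13) = -34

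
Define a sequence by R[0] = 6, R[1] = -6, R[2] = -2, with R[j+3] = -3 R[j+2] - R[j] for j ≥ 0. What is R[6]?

48

R[3] = -3·(-2) - 6 = 0
R[4] = -3·0 - (-6) = 6
R[5] = -3·6 - (-2) = -16
R[6] = -3·(-16) - 0 = 48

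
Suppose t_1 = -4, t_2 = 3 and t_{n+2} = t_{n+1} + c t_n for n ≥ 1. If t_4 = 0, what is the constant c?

t_3 = 3 - 4c
t_4 = 3 - c
So 3 - c = 0, giving c = 3.

3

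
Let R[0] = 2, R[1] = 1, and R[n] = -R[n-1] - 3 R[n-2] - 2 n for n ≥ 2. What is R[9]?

-418

R[2] = -1 - 3*2 - 4 = -11
R[3] = -(-11) - 3*1 - 6 = 2
R[4] = -2 - 3*(-11) - 8 = 23
R[5] = -23 - 3*2 - 10 = -39
R[6] = -(-39) - 3*23 - 12 = -42
R[7] = -(-42) - 3*(-39) - 14 = 145
R[8] = -145 - 3*(-42) - 16 = -35
R[9] = -(-35) - 3*145 - 18 = -418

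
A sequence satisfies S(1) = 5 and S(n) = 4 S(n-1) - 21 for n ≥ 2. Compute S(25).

The fixed point is -21/(1 - 4) = 7, so S(n) - 7 = 4(S(n-1) - 7).
Hence S(n) = -2·4^{n-1} + 7.
S(25) = -2·4^{24} + 7 = -2·281474976710656 + 7 = -562949953421305.

-562949953421305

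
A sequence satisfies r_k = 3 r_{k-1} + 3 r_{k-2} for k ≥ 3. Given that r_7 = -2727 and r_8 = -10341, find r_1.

Rearranging, r_{k-2} = (r_k - 3 r_{k-1}) / 3.
r_6 = (-10341 - 3·(-2727)) / 3 = -2160/3 = -720
r_5 = (-2727 - 3·(-720)) / 3 = -567/3 = -189
r_4 = (-720 - 3·(-189)) / 3 = -153/3 = -51
r_3 = (-189 - 3·(-51)) / 3 = -36/3 = -12
r_2 = (-51 - 3·(-12)) / 3 = -15/3 = -5
r_1 = (-12 - 3·(-5)) / 3 = 3/3 = 1

1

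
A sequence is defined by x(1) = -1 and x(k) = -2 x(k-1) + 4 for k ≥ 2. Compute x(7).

x(2) = -2(-1) + 4 = 6
x(3) = -2(6) + 4 = -8
x(4) = -2(-8) + 4 = 20
x(5) = -2(20) + 4 = -36
x(6) = -2(-36) + 4 = 76
x(7) = -2(76) + 4 = -148

-148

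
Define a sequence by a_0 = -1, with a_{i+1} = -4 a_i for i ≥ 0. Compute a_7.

16384

a_1 = -4*(-1) = 4
a_2 = -4*4 = -16
a_3 = -4*(-16) = 64
a_4 = -4*64 = -256
a_5 = -4*(-256) = 1024
a_6 = -4*1024 = -4096
a_7 = -4*(-4096) = 16384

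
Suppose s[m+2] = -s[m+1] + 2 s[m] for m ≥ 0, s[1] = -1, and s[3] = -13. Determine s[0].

Let s[0] = z.
s[2] = 1 + 2z
s[3] = -3 - 2z
So -3 - 2z = -13, giving z = 5.

5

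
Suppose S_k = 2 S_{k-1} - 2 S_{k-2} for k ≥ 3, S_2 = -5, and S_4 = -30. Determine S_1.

5

Let S_1 = x.
S_3 = -10 - 2x
S_4 = -10 - 4x
So -10 - 4x = -30, giving x = 5.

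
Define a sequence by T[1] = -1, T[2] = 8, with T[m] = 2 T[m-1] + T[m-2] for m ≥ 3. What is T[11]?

18039

T[3] = 2*8 + (-1) = 15
T[4] = 2*15 + 8 = 38
T[5] = 2*38 + 15 = 91
T[6] = 2*91 + 38 = 220
T[7] = 2*220 + 91 = 531
T[8] = 2*531 + 220 = 1282
T[9] = 2*1282 + 531 = 3095
T[10] = 2*3095 + 1282 = 7472
T[11] = 2*7472 + 3095 = 18039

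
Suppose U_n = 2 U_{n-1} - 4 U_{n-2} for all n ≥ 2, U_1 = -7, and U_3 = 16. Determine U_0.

Let U_0 = x.
U_2 = -14 - 4x
U_3 = -8x
So -8x = 16, giving x = -2.

-2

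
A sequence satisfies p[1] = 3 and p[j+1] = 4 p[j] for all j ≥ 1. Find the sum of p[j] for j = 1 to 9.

p[2] = 4(3) = 12
p[3] = 4(12) = 48
p[4] = 4(48) = 192
p[5] = 4(192) = 768
p[6] = 4(768) = 3072
p[7] = 4(3072) = 12288
p[8] = 4(12288) = 49152
p[9] = 4(49152) = 196608
Sum = 3 + 12 + 48 + 192 + 768 + 3072 + 12288 + 49152 + 196608 = 262143

262143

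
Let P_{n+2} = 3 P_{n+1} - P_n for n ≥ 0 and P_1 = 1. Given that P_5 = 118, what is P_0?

-3

Let P_0 = w.
P_2 = 3 - w
P_3 = 8 - 3w
P_4 = 21 - 8w
P_5 = 55 - 21w
So 55 - 21w = 118, giving w = -3.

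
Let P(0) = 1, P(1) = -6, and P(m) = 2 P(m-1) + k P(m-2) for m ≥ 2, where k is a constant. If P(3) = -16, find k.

-2

P(2) = -12 + k
P(3) = -24 - 4k
So -24 - 4k = -16, giving k = -2.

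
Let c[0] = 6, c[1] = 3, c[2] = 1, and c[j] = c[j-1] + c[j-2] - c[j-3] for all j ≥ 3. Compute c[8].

c[3] = 1 + 3 - 6 = -2
c[4] = (-2) + 1 - 3 = -4
c[5] = (-4) + (-2) - 1 = -7
c[6] = (-7) + (-4) - (-2) = -9
c[7] = (-9) + (-7) - (-4) = -12
c[8] = (-12) + (-9) - (-7) = -14

-14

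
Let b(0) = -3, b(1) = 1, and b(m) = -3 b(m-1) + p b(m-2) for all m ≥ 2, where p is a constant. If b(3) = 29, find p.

2

b(2) = -3 - 3p
b(3) = 9 + 10p
So 9 + 10p = 29, giving p = 2.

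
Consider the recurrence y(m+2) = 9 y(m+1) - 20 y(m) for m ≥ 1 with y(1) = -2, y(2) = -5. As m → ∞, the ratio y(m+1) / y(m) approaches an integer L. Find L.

5

The characteristic equation is r^2 - 9r + 20 = 0, which factors as (r - 5)(r - 4) = 0.
So the roots are 5 and 4. Since |5| > |4| and the coefficient of 5^m is non-zero, the ratio tends to 5.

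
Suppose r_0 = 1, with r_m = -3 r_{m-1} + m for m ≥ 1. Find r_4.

r_1 = -3*1 + 1 = -2
r_2 = -3*(-2) + 2 = 8
r_3 = -3*8 + 3 = -21
r_4 = -3*(-21) + 4 = 67

67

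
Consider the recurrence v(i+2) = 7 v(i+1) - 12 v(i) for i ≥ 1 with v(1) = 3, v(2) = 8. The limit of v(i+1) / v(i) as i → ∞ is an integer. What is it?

4

The characteristic equation is r^2 - 7r + 12 = 0, which factors as (r - 4)(r - 3) = 0.
So the roots are 4 and 3. Since |4| > |3| and the coefficient of 4^i is non-zero, the ratio tends to 4.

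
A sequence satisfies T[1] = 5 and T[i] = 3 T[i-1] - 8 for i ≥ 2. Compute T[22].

The fixed point is -8/(1 - 3) = 4, so T[i] - 4 = 3(T[i-1] - 4).
Hence T[i] = 1·3^{i-1} + 4.
T[22] = 1·3^{21} + 4 = 1·10460353203 + 4 = 10460353207.

10460353207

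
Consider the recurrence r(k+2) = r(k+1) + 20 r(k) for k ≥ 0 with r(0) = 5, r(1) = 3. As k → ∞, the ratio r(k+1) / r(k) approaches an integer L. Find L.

The characteristic equation is r^2 - r - 20 = 0, which factors as (r - 5)(r + 4) = 0.
So the roots are 5 and -4. Since |5| > |-4| and the coefficient of 5^k is non-zero, the ratio tends to 5.

5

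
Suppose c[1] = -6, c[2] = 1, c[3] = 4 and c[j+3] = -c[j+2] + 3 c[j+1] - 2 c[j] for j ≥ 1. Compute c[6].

c[4] = -4 + 3(1) - 2(-6) = 11
c[5] = -11 + 3(4) - 2(1) = -1
c[6] = -(-1) + 3(11) - 2(4) = 26

26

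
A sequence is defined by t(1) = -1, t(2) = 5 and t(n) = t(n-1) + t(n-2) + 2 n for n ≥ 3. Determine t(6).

t(3) = 5 + (-1) + 6 = 10
t(4) = 10 + 5 + 8 = 23
t(5) = 23 + 10 + 10 = 43
t(6) = 43 + 23 + 12 = 78

78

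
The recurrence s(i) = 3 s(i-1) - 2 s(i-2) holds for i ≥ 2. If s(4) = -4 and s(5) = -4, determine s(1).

Rearranging, s(i-2) = (s(i) - 3 s(i-1)) / -2.
s(3) = (-4 - 3(-4)) / -2 = 8/-2 = -4
s(2) = (-4 - 3(-4)) / -2 = 8/-2 = -4
s(1) = (-4 - 3(-4)) / -2 = 8/-2 = -4

-4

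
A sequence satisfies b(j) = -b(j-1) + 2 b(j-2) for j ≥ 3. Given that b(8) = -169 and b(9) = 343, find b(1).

3

Rearranging, b(j-2) = (b(j) + b(j-1)) / 2.
b(7) = (343 + (-169)) / 2 = 174/2 = 87
b(6) = (-169 + 87) / 2 = -82/2 = -41
b(5) = (87 + (-41)) / 2 = 46/2 = 23
b(4) = (-41 + 23) / 2 = -18/2 = -9
b(3) = (23 + (-9)) / 2 = 14/2 = 7
b(2) = (-9 + 7) / 2 = -2/2 = -1
b(1) = (7 + (-1)) / 2 = 6/2 = 3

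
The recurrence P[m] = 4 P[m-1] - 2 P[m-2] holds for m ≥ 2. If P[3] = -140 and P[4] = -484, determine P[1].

Rearranging, P[m-2] = (P[m] - 4 P[m-1]) / -2.
P[2] = (-484 - 4·(-140)) / -2 = 76/-2 = -38
P[1] = (-140 - 4·(-38)) / -2 = 12/-2 = -6

-6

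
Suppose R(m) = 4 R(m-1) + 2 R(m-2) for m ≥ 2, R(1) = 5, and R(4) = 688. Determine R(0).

Let R(0) = x.
R(2) = 20 + 2x
R(3) = 90 + 8x
R(4) = 400 + 36x
So 400 + 36x = 688, giving x = 8.

8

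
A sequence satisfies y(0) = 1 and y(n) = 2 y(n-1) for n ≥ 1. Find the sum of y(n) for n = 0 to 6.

y(1) = 2(1) = 2
y(2) = 2(2) = 4
y(3) = 2(4) = 8
y(4) = 2(8) = 16
y(5) = 2(16) = 32
y(6) = 2(32) = 64
Sum = 1 + 2 + 4 + 8 + 16 + 32 + 64 = 127

127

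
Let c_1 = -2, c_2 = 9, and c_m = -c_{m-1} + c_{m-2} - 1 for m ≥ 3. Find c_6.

c_3 = -9 + (-2) - 1 = -12
c_4 = -(-12) + 9 - 1 = 20
c_5 = -20 + (-12) - 1 = -33
c_6 = -(-33) + 20 - 1 = 52

52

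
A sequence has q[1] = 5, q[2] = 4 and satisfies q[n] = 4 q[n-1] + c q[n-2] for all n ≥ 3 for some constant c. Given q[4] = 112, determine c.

2

q[3] = 16 + 5c
q[4] = 64 + 24c
So 64 + 24c = 112, giving c = 2.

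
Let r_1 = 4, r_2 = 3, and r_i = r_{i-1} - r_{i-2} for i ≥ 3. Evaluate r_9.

r_3 = 3 - 4 = -1
r_4 = (-1) - 3 = -4
r_5 = (-4) - (-1) = -3
r_6 = (-3) - (-4) = 1
r_7 = 1 - (-3) = 4
r_8 = 4 - 1 = 3
r_9 = 3 - 4 = -1

-1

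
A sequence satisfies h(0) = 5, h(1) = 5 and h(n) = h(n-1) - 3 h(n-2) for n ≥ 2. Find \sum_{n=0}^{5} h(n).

60

h(2) = 5 - 3*5 = -10
h(3) = (-10) - 3*5 = -25
h(4) = (-25) - 3*(-10) = 5
h(5) = 5 - 3*(-25) = 80
Sum = 5 + 5 + (-10) + (-25) + 5 + 80 = 60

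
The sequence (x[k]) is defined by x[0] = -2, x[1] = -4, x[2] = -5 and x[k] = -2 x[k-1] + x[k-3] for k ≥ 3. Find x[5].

x[3] = -2*(-5) + (-2) = 8
x[4] = -2*8 + (-4) = -20
x[5] = -2*(-20) + (-5) = 35

35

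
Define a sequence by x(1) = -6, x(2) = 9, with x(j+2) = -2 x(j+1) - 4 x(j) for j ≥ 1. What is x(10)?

x(3) = -2(9) - 4(-6) = 6
x(4) = -2(6) - 4(9) = -48
x(5) = -2(-48) - 4(6) = 72
x(6) = -2(72) - 4(-48) = 48
x(7) = -2(48) - 4(72) = -384
x(8) = -2(-384) - 4(48) = 576
x(9) = -2(576) - 4(-384) = 384
x(10) = -2(384) - 4(576) = -3072

-3072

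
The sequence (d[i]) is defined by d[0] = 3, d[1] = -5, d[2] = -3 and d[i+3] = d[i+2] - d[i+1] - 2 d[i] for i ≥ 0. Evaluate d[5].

19

d[3] = (-3) - (-5) - 2(3) = -4
d[4] = (-4) - (-3) - 2(-5) = 9
d[5] = 9 - (-4) - 2(-3) = 19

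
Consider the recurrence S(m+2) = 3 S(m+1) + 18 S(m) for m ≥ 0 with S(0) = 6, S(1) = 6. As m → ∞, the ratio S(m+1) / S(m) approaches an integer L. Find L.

6

The characteristic equation is r^2 - 3r - 18 = 0, which factors as (r - 6)(r + 3) = 0.
So the roots are 6 and -3. Since |6| > |-3| and the coefficient of 6^m is non-zero, the ratio tends to 6.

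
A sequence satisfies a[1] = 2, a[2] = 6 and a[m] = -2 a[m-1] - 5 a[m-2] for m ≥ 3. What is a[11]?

12938

a[3] = -2·6 - 5·2 = -22
a[4] = -2·(-22) - 5·6 = 14
a[5] = -2·14 - 5·(-22) = 82
a[6] = -2·82 - 5·14 = -234
a[7] = -2·(-234) - 5·82 = 58
a[8] = -2·58 - 5·(-234) = 1054
a[9] = -2·1054 - 5·58 = -2398
a[10] = -2·(-2398) - 5·1054 = -474
a[11] = -2·(-474) - 5·(-2398) = 12938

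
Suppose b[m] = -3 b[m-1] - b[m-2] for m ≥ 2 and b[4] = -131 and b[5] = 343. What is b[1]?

7

Rearranging, b[m-2] = -(b[m] + 3 b[m-1]).
b[3] = -(343 + 3*(-131)) = 50
b[2] = -(-131 + 3*50) = -19
b[1] = -(50 + 3*(-19)) = 7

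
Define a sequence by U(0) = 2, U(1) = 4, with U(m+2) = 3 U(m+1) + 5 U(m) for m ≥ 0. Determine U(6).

6442

U(2) = 3·4 + 5·2 = 22
U(3) = 3·22 + 5·4 = 86
U(4) = 3·86 + 5·22 = 368
U(5) = 3·368 + 5·86 = 1534
U(6) = 3·1534 + 5·368 = 6442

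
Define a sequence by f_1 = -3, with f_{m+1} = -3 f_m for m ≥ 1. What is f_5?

f_2 = -3(-3) = 9
f_3 = -3(9) = -27
f_4 = -3(-27) = 81
f_5 = -3(81) = -243

-243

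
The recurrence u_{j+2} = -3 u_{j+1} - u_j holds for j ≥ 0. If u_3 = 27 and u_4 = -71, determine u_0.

1

Rearranging, u_{j-2} = -(u_j + 3 u_{j-1}).
u_2 = -(-71 + 3·27) = -10
u_1 = -(27 + 3·(-10)) = 3
u_0 = -(-10 + 3·3) = 1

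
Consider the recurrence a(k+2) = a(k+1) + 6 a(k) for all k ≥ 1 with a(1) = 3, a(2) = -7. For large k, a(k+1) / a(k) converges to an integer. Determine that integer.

3

The characteristic equation is r^2 - r - 6 = 0, which factors as (r - 3)(r + 2) = 0.
So the roots are 3 and -2. Since |3| > |-2| and the coefficient of 3^k is non-zero, the ratio tends to 3.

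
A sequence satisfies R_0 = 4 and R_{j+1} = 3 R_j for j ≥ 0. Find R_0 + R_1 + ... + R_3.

R_1 = 3*4 = 12
R_2 = 3*12 = 36
R_3 = 3*36 = 108
Sum = 4 + 12 + 36 + 108 = 160

160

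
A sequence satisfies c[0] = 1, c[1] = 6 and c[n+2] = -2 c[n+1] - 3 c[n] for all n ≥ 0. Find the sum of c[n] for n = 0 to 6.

c[2] = -2(6) - 3(1) = -15
c[3] = -2(-15) - 3(6) = 12
c[4] = -2(12) - 3(-15) = 21
c[5] = -2(21) - 3(12) = -78
c[6] = -2(-78) - 3(21) = 93
Sum = 1 + 6 + (-15) + 12 + 21 + (-78) + 93 = 40

40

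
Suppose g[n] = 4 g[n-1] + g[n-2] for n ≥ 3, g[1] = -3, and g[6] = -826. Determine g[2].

-2

Let g[2] = x.
g[3] = -3 + 4x
g[4] = -12 + 17x
g[5] = -51 + 72x
g[6] = -216 + 305x
So -216 + 305x = -826, giving x = -2.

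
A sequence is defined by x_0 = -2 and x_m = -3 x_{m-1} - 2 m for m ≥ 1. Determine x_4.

x_1 = -3(-2) - 2 = 4
x_2 = -3(4) - 4 = -16
x_3 = -3(-16) - 6 = 42
x_4 = -3(42) - 8 = -134

-134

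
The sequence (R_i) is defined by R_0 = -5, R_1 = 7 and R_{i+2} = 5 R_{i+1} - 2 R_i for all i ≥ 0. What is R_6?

R_2 = 5(7) - 2(-5) = 45
R_3 = 5(45) - 2(7) = 211
R_4 = 5(211) - 2(45) = 965
R_5 = 5(965) - 2(211) = 4403
R_6 = 5(4403) - 2(965) = 20085

20085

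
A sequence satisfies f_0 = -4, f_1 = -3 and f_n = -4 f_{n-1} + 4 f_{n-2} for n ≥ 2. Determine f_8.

f_2 = -4*(-3) + 4*(-4) = -4
f_3 = -4*(-4) + 4*(-3) = 4
f_4 = -4*4 + 4*(-4) = -32
f_5 = -4*(-32) + 4*4 = 144
f_6 = -4*144 + 4*(-32) = -704
f_7 = -4*(-704) + 4*144 = 3392
f_8 = -4*3392 + 4*(-704) = -16384

-16384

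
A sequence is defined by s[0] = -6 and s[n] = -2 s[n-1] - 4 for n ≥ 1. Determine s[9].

s[1] = -2(-6) - 4 = 8
s[2] = -2(8) - 4 = -20
s[3] = -2(-20) - 4 = 36
s[4] = -2(36) - 4 = -76
s[5] = -2(-76) - 4 = 148
s[6] = -2(148) - 4 = -300
s[7] = -2(-300) - 4 = 596
s[8] = -2(596) - 4 = -1196
s[9] = -2(-1196) - 4 = 2388

2388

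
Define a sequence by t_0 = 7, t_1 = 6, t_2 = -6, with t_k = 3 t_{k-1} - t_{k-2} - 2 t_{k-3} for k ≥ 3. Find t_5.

-310

t_3 = 3*(-6) - 6 - 2*7 = -38
t_4 = 3*(-38) - (-6) - 2*6 = -120
t_5 = 3*(-120) - (-38) - 2*(-6) = -310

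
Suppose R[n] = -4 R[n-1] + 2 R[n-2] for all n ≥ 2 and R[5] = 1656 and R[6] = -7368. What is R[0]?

3

Rearranging, R[n-2] = (R[n] + 4 R[n-1]) / 2.
R[4] = (-7368 + 4·1656) / 2 = -744/2 = -372
R[3] = (1656 + 4·(-372)) / 2 = 168/2 = 84
R[2] = (-372 + 4·84) / 2 = -36/2 = -18
R[1] = (84 + 4·(-18)) / 2 = 12/2 = 6
R[0] = (-18 + 4·6) / 2 = 6/2 = 3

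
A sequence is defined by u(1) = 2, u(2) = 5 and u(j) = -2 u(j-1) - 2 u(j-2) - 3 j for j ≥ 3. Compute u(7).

77

u(3) = -2(5) - 2(2) - 9 = -23
u(4) = -2(-23) - 2(5) - 12 = 24
u(5) = -2(24) - 2(-23) - 15 = -17
u(6) = -2(-17) - 2(24) - 18 = -32
u(7) = -2(-32) - 2(-17) - 21 = 77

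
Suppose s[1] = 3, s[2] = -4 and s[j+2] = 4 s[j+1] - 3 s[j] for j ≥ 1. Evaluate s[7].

-2545

s[3] = 4*(-4) - 3*3 = -25
s[4] = 4*(-25) - 3*(-4) = -88
s[5] = 4*(-88) - 3*(-25) = -277
s[6] = 4*(-277) - 3*(-88) = -844
s[7] = 4*(-844) - 3*(-277) = -2545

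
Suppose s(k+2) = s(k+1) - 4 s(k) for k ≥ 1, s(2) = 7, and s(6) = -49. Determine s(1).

Let s(1) = y.
s(3) = 7 - 4y
s(4) = -21 - 4y
s(5) = -49 + 12y
s(6) = 35 + 28y
So 35 + 28y = -49, giving y = -3.

-3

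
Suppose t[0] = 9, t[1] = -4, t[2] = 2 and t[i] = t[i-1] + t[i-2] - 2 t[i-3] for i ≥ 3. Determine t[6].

-4

t[3] = 2 + (-4) - 2(9) = -20
t[4] = (-20) + 2 - 2(-4) = -10
t[5] = (-10) + (-20) - 2(2) = -34
t[6] = (-34) + (-10) - 2(-20) = -4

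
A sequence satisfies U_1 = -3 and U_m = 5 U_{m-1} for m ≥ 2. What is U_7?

U_2 = 5·(-3) = -15
U_3 = 5·(-15) = -75
U_4 = 5·(-75) = -375
U_5 = 5·(-375) = -1875
U_6 = 5·(-1875) = -9375
U_7 = 5·(-9375) = -46875

-46875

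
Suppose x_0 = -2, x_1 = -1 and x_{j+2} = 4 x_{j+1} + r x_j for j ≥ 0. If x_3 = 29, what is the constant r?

x_2 = -4 - 2r
x_3 = -16 - 9r
So -16 - 9r = 29, giving r = -5.

-5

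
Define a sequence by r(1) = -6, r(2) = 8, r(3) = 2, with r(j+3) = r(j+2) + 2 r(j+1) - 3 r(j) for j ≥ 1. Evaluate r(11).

-476

r(4) = 2 + 2(8) - 3(-6) = 36
r(5) = 36 + 2(2) - 3(8) = 16
r(6) = 16 + 2(36) - 3(2) = 82
r(7) = 82 + 2(16) - 3(36) = 6
r(8) = 6 + 2(82) - 3(16) = 122
r(9) = 122 + 2(6) - 3(82) = -112
r(10) = (-112) + 2(122) - 3(6) = 114
r(11) = 114 + 2(-112) - 3(122) = -476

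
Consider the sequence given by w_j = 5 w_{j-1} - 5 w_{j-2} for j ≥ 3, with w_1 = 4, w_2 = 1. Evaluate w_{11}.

w_3 = 5(1) - 5(4) = -15
w_4 = 5(-15) - 5(1) = -80
w_5 = 5(-80) - 5(-15) = -325
w_6 = 5(-325) - 5(-80) = -1225
w_7 = 5(-1225) - 5(-325) = -4500
w_8 = 5(-4500) - 5(-1225) = -16375
w_9 = 5(-16375) - 5(-4500) = -59375
w_{10} = 5(-59375) - 5(-16375) = -215000
w_{11} = 5(-215000) - 5(-59375) = -778125

-778125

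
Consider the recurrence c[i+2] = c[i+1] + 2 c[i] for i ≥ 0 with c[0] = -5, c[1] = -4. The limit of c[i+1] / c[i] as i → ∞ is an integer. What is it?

The characteristic equation is r^2 - r - 2 = 0, which factors as (r - 2)(r + 1) = 0.
So the roots are 2 and -1. Since |2| > |-1| and the coefficient of 2^i is non-zero, the ratio tends to 2.

2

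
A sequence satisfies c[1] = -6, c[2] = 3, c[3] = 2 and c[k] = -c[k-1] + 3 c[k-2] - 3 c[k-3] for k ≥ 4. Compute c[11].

c[4] = -2 + 3(3) - 3(-6) = 25
c[5] = -25 + 3(2) - 3(3) = -28
c[6] = -(-28) + 3(25) - 3(2) = 97
c[7] = -97 + 3(-28) - 3(25) = -256
c[8] = -(-256) + 3(97) - 3(-28) = 631
c[9] = -631 + 3(-256) - 3(97) = -1690
c[10] = -(-1690) + 3(631) - 3(-256) = 4351
c[11] = -4351 + 3(-1690) - 3(631) = -11314

-11314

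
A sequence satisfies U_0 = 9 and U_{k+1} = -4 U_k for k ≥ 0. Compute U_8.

U_1 = -4·9 = -36
U_2 = -4·(-36) = 144
U_3 = -4·144 = -576
U_4 = -4·(-576) = 2304
U_5 = -4·2304 = -9216
U_6 = -4·(-9216) = 36864
U_7 = -4·36864 = -147456
U_8 = -4·(-147456) = 589824

589824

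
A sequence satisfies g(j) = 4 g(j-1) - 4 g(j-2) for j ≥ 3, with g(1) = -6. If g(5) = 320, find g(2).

1

Let g(2) = z.
g(3) = 24 + 4z
g(4) = 96 + 12z
g(5) = 288 + 32z
So 288 + 32z = 320, giving z = 1.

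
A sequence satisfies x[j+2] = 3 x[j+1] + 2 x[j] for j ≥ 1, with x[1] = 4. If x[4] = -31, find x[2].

Let x[2] = w.
x[3] = 8 + 3w
x[4] = 24 + 11w
So 24 + 11w = -31, giving w = -5.

-5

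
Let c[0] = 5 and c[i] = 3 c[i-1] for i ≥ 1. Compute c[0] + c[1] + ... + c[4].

605

c[1] = 3·5 = 15
c[2] = 3·15 = 45
c[3] = 3·45 = 135
c[4] = 3·135 = 405
Sum = 5 + 15 + 45 + 135 + 405 = 605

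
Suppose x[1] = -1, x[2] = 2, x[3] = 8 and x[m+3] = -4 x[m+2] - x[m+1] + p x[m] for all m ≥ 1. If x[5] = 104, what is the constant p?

-4

x[4] = -34 - p
x[5] = 128 + 6p
So 128 + 6p = 104, giving p = -4.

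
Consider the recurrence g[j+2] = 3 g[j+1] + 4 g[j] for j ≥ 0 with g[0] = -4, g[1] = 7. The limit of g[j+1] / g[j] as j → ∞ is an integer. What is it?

4

The characteristic equation is r^2 - 3r - 4 = 0, which factors as (r - 4)(r + 1) = 0.
So the roots are 4 and -1. Since |4| > |-1| and the coefficient of 4^j is non-zero, the ratio tends to 4.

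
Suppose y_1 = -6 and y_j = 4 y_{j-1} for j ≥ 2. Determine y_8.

-98304

y_2 = 4·(-6) = -24
y_3 = 4·(-24) = -96
y_4 = 4·(-96) = -384
y_5 = 4·(-384) = -1536
y_6 = 4·(-1536) = -6144
y_7 = 4·(-6144) = -24576
y_8 = 4·(-24576) = -98304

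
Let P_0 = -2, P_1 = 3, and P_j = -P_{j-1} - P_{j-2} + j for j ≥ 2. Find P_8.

3

P_2 = -3 - (-2) + 2 = 1
P_3 = -1 - 3 + 3 = -1
P_4 = -(-1) - 1 + 4 = 4
P_5 = -4 - (-1) + 5 = 2
P_6 = -2 - 4 + 6 = 0
P_7 = -0 - 2 + 7 = 5
P_8 = -5 - 0 + 8 = 3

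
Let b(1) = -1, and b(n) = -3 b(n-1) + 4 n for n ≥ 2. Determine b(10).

54139

b(2) = -3*(-1) + 8 = 11
b(3) = -3*11 + 12 = -21
b(4) = -3*(-21) + 16 = 79
b(5) = -3*79 + 20 = -217
b(6) = -3*(-217) + 24 = 675
b(7) = -3*675 + 28 = -1997
b(8) = -3*(-1997) + 32 = 6023
b(9) = -3*6023 + 36 = -18033
b(10) = -3*(-18033) + 40 = 54139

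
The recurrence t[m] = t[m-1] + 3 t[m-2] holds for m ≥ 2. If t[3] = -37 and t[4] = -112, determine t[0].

-7

Rearranging, t[m-2] = (t[m] - t[m-1]) / 3.
t[2] = (-112 - (-37)) / 3 = -75/3 = -25
t[1] = (-37 - (-25)) / 3 = -12/3 = -4
t[0] = (-25 - (-4)) / 3 = -21/3 = -7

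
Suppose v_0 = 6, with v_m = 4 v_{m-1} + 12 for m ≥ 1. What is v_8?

655356

v_1 = 4·6 + 12 = 36
v_2 = 4·36 + 12 = 156
v_3 = 4·156 + 12 = 636
v_4 = 4·636 + 12 = 2556
v_5 = 4·2556 + 12 = 10236
v_6 = 4·10236 + 12 = 40956
v_7 = 4·40956 + 12 = 163836
v_8 = 4·163836 + 12 = 655356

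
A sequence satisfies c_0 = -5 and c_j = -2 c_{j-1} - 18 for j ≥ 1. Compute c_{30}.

The fixed point is -18/(1 + 2) = -6, so c_j + 6 = -2(c_{j-1} + 6).
Hence c_j = 1·(-2)^j - 6.
c_{30} = 1·(-2)^{30} - 6 = 1·1073741824 - 6 = 1073741818.

1073741818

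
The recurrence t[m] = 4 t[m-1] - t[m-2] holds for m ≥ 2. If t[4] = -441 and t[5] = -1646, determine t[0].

Rearranging, t[m-2] = -(t[m] - 4 t[m-1]).
t[3] = -(-1646 - 4·(-441)) = -118
t[2] = -(-441 - 4·(-118)) = -31
t[1] = -(-118 - 4·(-31)) = -6
t[0] = -(-31 - 4·(-6)) = 7

7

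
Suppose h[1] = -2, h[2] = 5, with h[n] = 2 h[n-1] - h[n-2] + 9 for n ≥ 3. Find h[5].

80

h[3] = 2(5) - (-2) + 9 = 21
h[4] = 2(21) - 5 + 9 = 46
h[5] = 2(46) - 21 + 9 = 80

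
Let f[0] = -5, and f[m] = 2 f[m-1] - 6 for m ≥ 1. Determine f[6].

f[1] = 2·(-5) - 6 = -16
f[2] = 2·(-16) - 6 = -38
f[3] = 2·(-38) - 6 = -82
f[4] = 2·(-82) - 6 = -170
f[5] = 2·(-170) - 6 = -346
f[6] = 2·(-346) - 6 = -698

-698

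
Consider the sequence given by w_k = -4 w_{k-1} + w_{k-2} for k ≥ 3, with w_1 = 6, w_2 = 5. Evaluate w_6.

1093

w_3 = -4*5 + 6 = -14
w_4 = -4*(-14) + 5 = 61
w_5 = -4*61 + (-14) = -258
w_6 = -4*(-258) + 61 = 1093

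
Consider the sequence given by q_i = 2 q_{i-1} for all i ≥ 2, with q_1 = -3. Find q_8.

q_2 = 2*(-3) = -6
q_3 = 2*(-6) = -12
q_4 = 2*(-12) = -24
q_5 = 2*(-24) = -48
q_6 = 2*(-48) = -96
q_7 = 2*(-96) = -192
q_8 = 2*(-192) = -384

-384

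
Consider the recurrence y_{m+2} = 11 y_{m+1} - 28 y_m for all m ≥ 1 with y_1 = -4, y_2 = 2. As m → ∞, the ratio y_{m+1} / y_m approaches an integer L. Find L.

7

The characteristic equation is r^2 - 11r + 28 = 0, which factors as (r - 7)(r - 4) = 0.
So the roots are 7 and 4. Since |7| > |4| and the coefficient of 7^m is non-zero, the ratio tends to 7.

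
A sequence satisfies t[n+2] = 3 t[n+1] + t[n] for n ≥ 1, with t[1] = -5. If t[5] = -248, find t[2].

Let t[2] = w.
t[3] = -5 + 3w
t[4] = -15 + 10w
t[5] = -50 + 33w
So -50 + 33w = -248, giving w = -6.

-6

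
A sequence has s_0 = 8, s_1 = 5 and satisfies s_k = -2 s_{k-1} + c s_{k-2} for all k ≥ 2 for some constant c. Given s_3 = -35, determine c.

s_2 = -10 + 8c
s_3 = 20 - 11c
So 20 - 11c = -35, giving c = 5.

5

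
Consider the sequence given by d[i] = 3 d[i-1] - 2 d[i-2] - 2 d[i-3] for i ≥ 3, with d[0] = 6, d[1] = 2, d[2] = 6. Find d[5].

-46

d[3] = 3·6 - 2·2 - 2·6 = 2
d[4] = 3·2 - 2·6 - 2·2 = -10
d[5] = 3·(-10) - 2·2 - 2·6 = -46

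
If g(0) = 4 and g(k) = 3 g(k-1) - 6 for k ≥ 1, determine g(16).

43046724

The fixed point is -6/(1 - 3) = 3, so g(k) - 3 = 3(g(k-1) - 3).
Hence g(k) = 1·3^k + 3.
g(16) = 1·3^{16} + 3 = 1·43046721 + 3 = 43046724.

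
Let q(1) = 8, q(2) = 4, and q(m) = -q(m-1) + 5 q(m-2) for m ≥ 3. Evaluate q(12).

-177156

q(3) = -4 + 5·8 = 36
q(4) = -36 + 5·4 = -16
q(5) = -(-16) + 5·36 = 196
q(6) = -196 + 5·(-16) = -276
q(7) = -(-276) + 5·196 = 1256
q(8) = -1256 + 5·(-276) = -2636
q(9) = -(-2636) + 5·1256 = 8916
q(10) = -8916 + 5·(-2636) = -22096
q(11) = -(-22096) + 5·8916 = 66676
q(12) = -66676 + 5·(-22096) = -177156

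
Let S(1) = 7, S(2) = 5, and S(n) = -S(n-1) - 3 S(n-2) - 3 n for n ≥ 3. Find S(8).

S(3) = -5 - 3·7 - 9 = -35
S(4) = -(-35) - 3·5 - 12 = 8
S(5) = -8 - 3·(-35) - 15 = 82
S(6) = -82 - 3·8 - 18 = -124
S(7) = -(-124) - 3·82 - 21 = -143
S(8) = -(-143) - 3·(-124) - 24 = 491

491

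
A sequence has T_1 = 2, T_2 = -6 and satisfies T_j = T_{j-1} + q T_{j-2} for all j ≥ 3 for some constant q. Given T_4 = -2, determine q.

T_3 = -6 + 2q
T_4 = -6 - 4q
So -6 - 4q = -2, giving q = -1.

-1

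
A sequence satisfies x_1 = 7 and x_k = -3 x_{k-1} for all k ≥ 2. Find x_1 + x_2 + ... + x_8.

-11480

x_2 = -3·7 = -21
x_3 = -3·(-21) = 63
x_4 = -3·63 = -189
x_5 = -3·(-189) = 567
x_6 = -3·567 = -1701
x_7 = -3·(-1701) = 5103
x_8 = -3·5103 = -15309
Sum = 7 + (-21) + 63 + (-189) + 567 + (-1701) + 5103 + (-15309) = -11480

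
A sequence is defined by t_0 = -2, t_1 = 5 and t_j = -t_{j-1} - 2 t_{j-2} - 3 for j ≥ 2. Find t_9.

-91

t_2 = -5 - 2*(-2) - 3 = -4
t_3 = -(-4) - 2*5 - 3 = -9
t_4 = -(-9) - 2*(-4) - 3 = 14
t_5 = -14 - 2*(-9) - 3 = 1
t_6 = -1 - 2*14 - 3 = -32
t_7 = -(-32) - 2*1 - 3 = 27
t_8 = -27 - 2*(-32) - 3 = 34
t_9 = -34 - 2*27 - 3 = -91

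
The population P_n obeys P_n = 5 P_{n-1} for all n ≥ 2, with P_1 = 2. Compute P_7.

P_2 = 5*2 = 10
P_3 = 5*10 = 50
P_4 = 5*50 = 250
P_5 = 5*250 = 1250
P_6 = 5*1250 = 6250
P_7 = 5*6250 = 31250

31250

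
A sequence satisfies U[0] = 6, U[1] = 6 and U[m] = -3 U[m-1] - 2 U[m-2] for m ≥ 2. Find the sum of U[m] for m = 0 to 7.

U[2] = -3(6) - 2(6) = -30
U[3] = -3(-30) - 2(6) = 78
U[4] = -3(78) - 2(-30) = -174
U[5] = -3(-174) - 2(78) = 366
U[6] = -3(366) - 2(-174) = -750
U[7] = -3(-750) - 2(366) = 1518
Sum = 6 + 6 + (-30) + 78 + (-174) + 366 + (-750) + 1518 = 1020

1020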